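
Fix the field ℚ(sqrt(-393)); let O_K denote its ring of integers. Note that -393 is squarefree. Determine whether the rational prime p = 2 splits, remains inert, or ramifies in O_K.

p ramifies

Since -393 ≢ 1 mod 4, the ring of integers is ℤ[√-393] with discriminant 4·(-393) = -1572.
2 divides disc(K) = -1572, so 2 ramifies.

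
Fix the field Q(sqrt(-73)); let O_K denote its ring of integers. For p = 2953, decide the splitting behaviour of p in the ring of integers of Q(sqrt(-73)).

remains prime (inert)

-73 mod 4 = 3, hence disc K = 4·(-73) = -292 and O_K = ℤ[√-73].
disc(K) = -292 is not divisible by 2953; 2953 is unramified.
Euler's criterion: (-73)^1476 mod 2953 = 2952. Thus (-73|2953) = -1.
Legendre symbol -1 ⇒ 2953 is inert.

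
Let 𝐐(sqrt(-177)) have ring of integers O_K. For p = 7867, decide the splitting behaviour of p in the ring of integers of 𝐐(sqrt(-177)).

Since -177 ≢ 1 mod 4, the ring of integers is ℤ[√-177] with discriminant 4·(-177) = -708.
disc(K) = -708 is not divisible by 7867; 7867 is unramified.
Euler's criterion: (-177)^3933 mod 7867 = 7866. Thus (-177|7867) = -1.
(-177/7867) = -1, so 7867 is inert.

inert — (7867) stays prime in O_K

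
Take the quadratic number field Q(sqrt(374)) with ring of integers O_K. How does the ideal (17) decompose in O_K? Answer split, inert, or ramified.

d = 374 ≡ 2 (mod 4), so O_K = ℤ[√374] and disc(K) = 4d = 1496.
disc(K) = 1496 = 17·88, so p = 17 is ramified.

17 is ramified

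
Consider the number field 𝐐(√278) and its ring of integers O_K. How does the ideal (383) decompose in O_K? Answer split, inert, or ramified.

383 splits in O_K

d = 278 ≡ 2 (mod 4), so O_K = ℤ[√278] and disc(K) = 4d = 1112.
383 ∤ 1112, so 383 is unramified.
Legendre symbol by Euler's criterion: (278/383) ≡ 278^191 ≡ 1 (mod 383), i.e. (278/383) = 1.
d is a quadratic residue mod p, hence 383 splits in O_K.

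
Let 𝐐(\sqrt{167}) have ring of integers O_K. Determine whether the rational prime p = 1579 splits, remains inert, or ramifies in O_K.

p is inert

Since 167 ≢ 1 mod 4, the ring of integers is ℤ[√167] with discriminant 4·167 = 668.
disc(K) = 668 is not divisible by 1579; 1579 is unramified.
Euler's criterion: 167^789 mod 1579 = 1578. Thus (167|1579) = -1.
d is a non-residue mod p, hence 1579 remains inert in O_K.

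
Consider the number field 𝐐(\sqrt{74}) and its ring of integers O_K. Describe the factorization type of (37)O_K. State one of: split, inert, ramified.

74 mod 4 = 2, hence disc K = 4·74 = 296 and O_K = ℤ[√74].
Ramification test: 37 | 296. The prime 37 ramifies in K.

ramified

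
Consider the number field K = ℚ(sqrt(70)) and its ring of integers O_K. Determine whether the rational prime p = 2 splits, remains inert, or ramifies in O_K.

ramified

70 mod 4 = 2, hence disc K = 4·70 = 280 and O_K = ℤ[√70].
disc(K) = 280 = 2·140, so p = 2 is ramified.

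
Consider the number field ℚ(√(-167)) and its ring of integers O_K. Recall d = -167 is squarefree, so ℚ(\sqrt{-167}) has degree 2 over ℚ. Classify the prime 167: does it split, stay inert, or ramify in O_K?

d = -167 ≡ 1 (mod 4), so O_K = ℤ[(1+√-167)/2] and disc(K) = d = -167.
167 divides disc(K) = -167, so 167 ramifies.

ramified — (167) = 𝔭²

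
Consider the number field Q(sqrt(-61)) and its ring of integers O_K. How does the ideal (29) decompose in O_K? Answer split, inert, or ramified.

29 remains inert

-61 mod 4 = 3, hence disc K = 4·(-61) = -244 and O_K = ℤ[√-61].
29 ∤ -244, so 29 is unramified.
Compute (-61/29) via Euler: 26^((29-1)/2) mod 29 = 28, so (-61/29) = -1.
Legendre symbol -1 ⇒ 29 is inert.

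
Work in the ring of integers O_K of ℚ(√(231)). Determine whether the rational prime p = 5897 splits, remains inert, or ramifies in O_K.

splits completely

Since 231 ≢ 1 mod 4, the ring of integers is ℤ[√231] with discriminant 4·231 = 924.
Since gcd(5897, 924) = 1 the prime 5897 does not ramify.
Compute (231/5897) via Euler: 231^((5897-1)/2) mod 5897 = 1, so (231/5897) = 1.
Legendre symbol 1 ⇒ 5897 is split.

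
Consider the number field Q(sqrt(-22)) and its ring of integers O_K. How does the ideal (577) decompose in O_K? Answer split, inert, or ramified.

d = -22 ≡ 2 (mod 4), so O_K = ℤ[√-22] and disc(K) = 4d = -88.
577 ∤ -88, so 577 is unramified.
Compute (-22/577) via Euler: 555^((577-1)/2) mod 577 = 1, so (-22/577) = 1.
(-22/577) = 1, so 577 splits.

splits completely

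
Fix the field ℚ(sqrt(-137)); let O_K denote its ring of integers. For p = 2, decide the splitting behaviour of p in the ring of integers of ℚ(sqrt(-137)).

-137 mod 4 = 3, hence disc K = 4·(-137) = -548 and O_K = ℤ[√-137].
Ramification test: 2 | -548. The prime 2 ramifies in K.

ramifies in O_K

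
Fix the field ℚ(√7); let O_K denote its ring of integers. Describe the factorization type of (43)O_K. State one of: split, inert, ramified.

remains prime (inert)

7 mod 4 = 3, hence disc K = 4·7 = 28 and O_K = ℤ[√7].
disc(K) = 28 is not divisible by 43; 43 is unramified.
(7/43) = 7^21 mod 43 = 42, giving Legendre symbol -1.
d is a non-residue mod p, hence 43 remains inert in O_K.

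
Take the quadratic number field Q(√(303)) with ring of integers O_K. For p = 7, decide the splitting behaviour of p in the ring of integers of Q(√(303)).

split — (7) = 𝔭₁𝔭₂ with 𝔭₁ ≠ 𝔭₂

Since 303 ≢ 1 mod 4, the ring of integers is ℤ[√303] with discriminant 4·303 = 1212.
7 ∤ 1212, so 7 is unramified.
Legendre symbol by Euler's criterion: (303/7) ≡ 303^3 ≡ 1 (mod 7), i.e. (303/7) = 1.
Legendre symbol 1 ⇒ 7 is split.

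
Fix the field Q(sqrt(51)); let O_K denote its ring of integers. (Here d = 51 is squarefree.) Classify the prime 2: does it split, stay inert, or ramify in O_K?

Since 51 ≢ 1 mod 4, the ring of integers is ℤ[√51] with discriminant 4·51 = 204.
disc(K) = 204 = 2·102, so p = 2 is ramified.

2 is ramified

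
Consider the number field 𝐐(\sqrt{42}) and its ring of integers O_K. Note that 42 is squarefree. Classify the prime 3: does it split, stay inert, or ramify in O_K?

42 mod 4 = 2, hence disc K = 4·42 = 168 and O_K = ℤ[√42].
disc(K) = 168 = 3·56, so p = 3 is ramified.

ramified — (3) = 𝔭²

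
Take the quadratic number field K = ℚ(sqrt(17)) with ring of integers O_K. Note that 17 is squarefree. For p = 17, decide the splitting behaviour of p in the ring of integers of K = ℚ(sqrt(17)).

ramifies in O_K

d = 17 ≡ 1 (mod 4), so O_K = ℤ[(1+√17)/2] and disc(K) = d = 17.
Ramification test: 17 | 17. The prime 17 ramifies in K.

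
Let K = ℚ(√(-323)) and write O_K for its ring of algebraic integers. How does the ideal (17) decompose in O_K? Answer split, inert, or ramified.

17 is ramified

-323 mod 4 = 1, hence disc K = -323 and O_K = ℤ[(1+√-323)/2].
17 divides disc(K) = -323, so 17 ramifies.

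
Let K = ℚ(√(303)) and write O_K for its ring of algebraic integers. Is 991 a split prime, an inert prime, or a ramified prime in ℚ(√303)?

Since 303 ≢ 1 mod 4, the ring of integers is ℤ[√303] with discriminant 4·303 = 1212.
991 ∤ 1212, so 991 is unramified.
Compute (303/991) via Euler: 303^((991-1)/2) mod 991 = 990, so (303/991) = -1.
(303/991) = -1, so 991 is inert.

inert — (991) stays prime in O_K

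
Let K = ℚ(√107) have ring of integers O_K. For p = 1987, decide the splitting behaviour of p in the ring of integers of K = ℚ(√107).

remains prime (inert)

107 mod 4 = 3, hence disc K = 4·107 = 428 and O_K = ℤ[√107].
disc(K) = 428 is not divisible by 1987; 1987 is unramified.
(107/1987) = 107^993 mod 1987 = 1986, giving Legendre symbol -1.
d is a non-residue mod p, hence 1987 remains inert in O_K.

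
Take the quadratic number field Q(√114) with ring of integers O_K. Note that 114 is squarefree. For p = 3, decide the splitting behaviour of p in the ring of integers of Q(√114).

3 is ramified

Since 114 ≢ 1 mod 4, the ring of integers is ℤ[√114] with discriminant 4·114 = 456.
3 divides disc(K) = 456, so 3 ramifies.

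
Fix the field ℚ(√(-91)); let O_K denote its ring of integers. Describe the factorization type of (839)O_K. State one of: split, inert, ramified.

splits completely

-91 mod 4 = 1, hence disc K = -91 and O_K = ℤ[(1+√-91)/2].
839 ∤ -91, so 839 is unramified.
Legendre symbol by Euler's criterion: (-91/839) ≡ (-91)^419 ≡ 1 (mod 839), i.e. (-91/839) = 1.
Legendre symbol 1 ⇒ 839 is split.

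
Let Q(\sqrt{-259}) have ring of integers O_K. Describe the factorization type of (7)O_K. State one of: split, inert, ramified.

ramifies in O_K

d = -259 ≡ 1 (mod 4), so O_K = ℤ[(1+√-259)/2] and disc(K) = d = -259.
disc(K) = -259 = 7·(-37), so p = 7 is ramified.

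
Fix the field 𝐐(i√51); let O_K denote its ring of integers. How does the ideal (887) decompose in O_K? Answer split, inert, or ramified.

p splits

d = -51 ≡ 1 (mod 4), so O_K = ℤ[(1+√-51)/2] and disc(K) = d = -51.
disc(K) = -51 is not divisible by 887; 887 is unramified.
(-51/887) = 836^443 mod 887 = 1, giving Legendre symbol 1.
Legendre symbol 1 ⇒ 887 is split.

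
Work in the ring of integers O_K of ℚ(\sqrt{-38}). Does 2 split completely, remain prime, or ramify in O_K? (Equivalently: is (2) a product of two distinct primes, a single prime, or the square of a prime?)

ramified — (2) = 𝔭²

-38 mod 4 = 2, hence disc K = 4·(-38) = -152 and O_K = ℤ[√-38].
Ramification test: 2 | -152. The prime 2 ramifies in K.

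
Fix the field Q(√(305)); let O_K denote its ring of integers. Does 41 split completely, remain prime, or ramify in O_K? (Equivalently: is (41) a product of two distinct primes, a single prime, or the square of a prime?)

d = 305 ≡ 1 (mod 4), so O_K = ℤ[(1+√305)/2] and disc(K) = d = 305.
41 ∤ 305, so 41 is unramified.
Compute (305/41) via Euler: 18^((41-1)/2) mod 41 = 1, so (305/41) = 1.
(305/41) = 1, so 41 splits.

split — (41) = 𝔭₁𝔭₂ with 𝔭₁ ≠ 𝔭₂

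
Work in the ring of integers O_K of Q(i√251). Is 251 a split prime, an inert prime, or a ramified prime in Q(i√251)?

ramified — (251) = 𝔭²

Since -251 ≡ 1 mod 4, the ring of integers is ℤ[(1+√-251)/2] with discriminant -251.
Ramification test: 251 | -251. The prime 251 ramifies in K.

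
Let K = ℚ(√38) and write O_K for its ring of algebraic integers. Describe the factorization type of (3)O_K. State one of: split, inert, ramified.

d = 38 ≡ 2 (mod 4), so O_K = ℤ[√38] and disc(K) = 4d = 152.
Since gcd(3, 152) = 1 the prime 3 does not ramify.
Compute (38/3) via Euler: 2^((3-1)/2) mod 3 = 2, so (38/3) = -1.
Legendre symbol -1 ⇒ 3 is inert.

3 remains inert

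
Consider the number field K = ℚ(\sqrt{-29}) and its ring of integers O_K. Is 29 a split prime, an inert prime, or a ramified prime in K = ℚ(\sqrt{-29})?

ramified

-29 mod 4 = 3, hence disc K = 4·(-29) = -116 and O_K = ℤ[√-29].
disc(K) = -116 = 29·(-4), so p = 29 is ramified.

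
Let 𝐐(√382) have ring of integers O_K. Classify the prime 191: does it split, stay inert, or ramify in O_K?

d = 382 ≡ 2 (mod 4), so O_K = ℤ[√382] and disc(K) = 4d = 1528.
disc(K) = 1528 = 191·8, so p = 191 is ramified.

ramified — (191) = 𝔭²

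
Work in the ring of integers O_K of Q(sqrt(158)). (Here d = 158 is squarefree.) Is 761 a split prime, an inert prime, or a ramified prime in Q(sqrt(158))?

Since 158 ≢ 1 mod 4, the ring of integers is ℤ[√158] with discriminant 4·158 = 632.
761 ∤ 632, so 761 is unramified.
Compute (158/761) via Euler: 158^((761-1)/2) mod 761 = 1, so (158/761) = 1.
Legendre symbol 1 ⇒ 761 is split.

split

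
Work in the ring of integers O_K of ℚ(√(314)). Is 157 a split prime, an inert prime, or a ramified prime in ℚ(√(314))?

d = 314 ≡ 2 (mod 4), so O_K = ℤ[√314] and disc(K) = 4d = 1256.
disc(K) = 1256 = 157·8, so p = 157 is ramified.

157 is ramified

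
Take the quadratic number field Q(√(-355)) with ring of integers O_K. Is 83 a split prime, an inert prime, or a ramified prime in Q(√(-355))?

Since -355 ≡ 1 mod 4, the ring of integers is ℤ[(1+√-355)/2] with discriminant -355.
83 ∤ -355, so 83 is unramified.
Euler's criterion: (-355)^41 mod 83 = 82. Thus (-355|83) = -1.
d is a non-residue mod p, hence 83 remains inert in O_K.

inert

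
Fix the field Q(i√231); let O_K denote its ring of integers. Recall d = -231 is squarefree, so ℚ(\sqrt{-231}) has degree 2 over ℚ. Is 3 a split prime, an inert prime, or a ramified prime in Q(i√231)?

ramified — (3) = 𝔭²

-231 mod 4 = 1, hence disc K = -231 and O_K = ℤ[(1+√-231)/2].
disc(K) = -231 = 3·(-77), so p = 3 is ramified.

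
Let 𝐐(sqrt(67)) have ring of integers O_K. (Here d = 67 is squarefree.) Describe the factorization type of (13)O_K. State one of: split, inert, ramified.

67 mod 4 = 3, hence disc K = 4·67 = 268 and O_K = ℤ[√67].
13 ∤ 268, so 13 is unramified.
Euler's criterion: 67^6 mod 13 = 12. Thus (67|13) = -1.
(67/13) = -1, so 13 is inert.

p is inert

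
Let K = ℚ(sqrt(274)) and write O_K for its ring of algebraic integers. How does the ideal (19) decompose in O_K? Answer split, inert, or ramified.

Since 274 ≢ 1 mod 4, the ring of integers is ℤ[√274] with discriminant 4·274 = 1096.
19 ∤ 1096, so 19 is unramified.
(274/19) = 8^9 mod 19 = 18, giving Legendre symbol -1.
d is a non-residue mod p, hence 19 remains inert in O_K.

inert — (19) stays prime in O_K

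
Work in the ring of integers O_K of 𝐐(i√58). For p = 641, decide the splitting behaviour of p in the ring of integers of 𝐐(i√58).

Since -58 ≢ 1 mod 4, the ring of integers is ℤ[√-58] with discriminant 4·(-58) = -232.
641 ∤ -232, so 641 is unramified.
(-58/641) = 583^320 mod 641 = 640, giving Legendre symbol -1.
Legendre symbol -1 ⇒ 641 is inert.

p is inert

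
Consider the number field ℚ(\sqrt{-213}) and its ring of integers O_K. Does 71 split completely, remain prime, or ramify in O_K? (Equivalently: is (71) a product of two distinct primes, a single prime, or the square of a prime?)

ramified — (71) = 𝔭²

d = -213 ≡ 3 (mod 4), so O_K = ℤ[√-213] and disc(K) = 4d = -852.
Ramification test: 71 | -852. The prime 71 ramifies in K.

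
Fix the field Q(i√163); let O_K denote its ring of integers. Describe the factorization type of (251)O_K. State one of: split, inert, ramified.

d = -163 ≡ 1 (mod 4), so O_K = ℤ[(1+√-163)/2] and disc(K) = d = -163.
Since gcd(251, -163) = 1 the prime 251 does not ramify.
(-163/251) = 88^125 mod 251 = 1, giving Legendre symbol 1.
Legendre symbol 1 ⇒ 251 is split.

251 splits in O_K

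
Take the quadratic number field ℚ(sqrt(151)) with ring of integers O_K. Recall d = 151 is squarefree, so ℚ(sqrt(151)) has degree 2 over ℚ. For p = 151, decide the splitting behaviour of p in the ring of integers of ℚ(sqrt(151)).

151 is ramified

Since 151 ≢ 1 mod 4, the ring of integers is ℤ[√151] with discriminant 4·151 = 604.
Ramification test: 151 | 604. The prime 151 ramifies in K.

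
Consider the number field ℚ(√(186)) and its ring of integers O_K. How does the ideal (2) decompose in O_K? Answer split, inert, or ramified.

d = 186 ≡ 2 (mod 4), so O_K = ℤ[√186] and disc(K) = 4d = 744.
Ramification test: 2 | 744. The prime 2 ramifies in K.

ramified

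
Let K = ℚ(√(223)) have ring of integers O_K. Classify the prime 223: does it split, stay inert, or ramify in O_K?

ramified

Since 223 ≢ 1 mod 4, the ring of integers is ℤ[√223] with discriminant 4·223 = 892.
223 divides disc(K) = 892, so 223 ramifies.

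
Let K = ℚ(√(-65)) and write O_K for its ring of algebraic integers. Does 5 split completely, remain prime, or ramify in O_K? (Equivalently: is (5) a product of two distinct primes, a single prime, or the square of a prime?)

d = -65 ≡ 3 (mod 4), so O_K = ℤ[√-65] and disc(K) = 4d = -260.
5 divides disc(K) = -260, so 5 ramifies.

5 is ramified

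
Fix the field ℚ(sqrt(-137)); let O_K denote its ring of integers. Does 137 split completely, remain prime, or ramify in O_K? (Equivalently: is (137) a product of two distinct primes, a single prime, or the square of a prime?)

p ramifies

d = -137 ≡ 3 (mod 4), so O_K = ℤ[√-137] and disc(K) = 4d = -548.
Ramification test: 137 | -548. The prime 137 ramifies in K.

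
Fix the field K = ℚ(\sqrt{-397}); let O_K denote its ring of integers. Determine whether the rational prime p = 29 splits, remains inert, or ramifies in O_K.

splits completely

Since -397 ≢ 1 mod 4, the ring of integers is ℤ[√-397] with discriminant 4·(-397) = -1588.
disc(K) = -1588 is not divisible by 29; 29 is unramified.
(-397/29) = 9^14 mod 29 = 1, giving Legendre symbol 1.
d is a quadratic residue mod p, hence 29 splits in O_K.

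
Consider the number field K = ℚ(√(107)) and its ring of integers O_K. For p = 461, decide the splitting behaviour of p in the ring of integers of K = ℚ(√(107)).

461 splits in O_K

Since 107 ≢ 1 mod 4, the ring of integers is ℤ[√107] with discriminant 4·107 = 428.
Since gcd(461, 428) = 1 the prime 461 does not ramify.
Compute (107/461) via Euler: 107^((461-1)/2) mod 461 = 1, so (107/461) = 1.
d is a quadratic residue mod p, hence 461 splits in O_K.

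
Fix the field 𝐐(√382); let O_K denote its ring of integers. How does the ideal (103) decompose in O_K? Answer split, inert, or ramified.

Since 382 ≢ 1 mod 4, the ring of integers is ℤ[√382] with discriminant 4·382 = 1528.
Since gcd(103, 1528) = 1 the prime 103 does not ramify.
Euler's criterion: 382^51 mod 103 = 102. Thus (382|103) = -1.
d is a non-residue mod p, hence 103 remains inert in O_K.

p is inert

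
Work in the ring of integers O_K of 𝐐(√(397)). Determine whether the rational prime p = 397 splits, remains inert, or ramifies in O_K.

397 mod 4 = 1, hence disc K = 397 and O_K = ℤ[(1+√397)/2].
Ramification test: 397 | 397. The prime 397 ramifies in K.

ramified — (397) = 𝔭²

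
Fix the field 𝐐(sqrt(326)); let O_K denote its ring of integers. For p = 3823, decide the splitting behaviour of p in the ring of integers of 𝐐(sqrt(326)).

remains prime (inert)

d = 326 ≡ 2 (mod 4), so O_K = ℤ[√326] and disc(K) = 4d = 1304.
disc(K) = 1304 is not divisible by 3823; 3823 is unramified.
Compute (326/3823) via Euler: 326^((3823-1)/2) mod 3823 = 3822, so (326/3823) = -1.
Legendre symbol -1 ⇒ 3823 is inert.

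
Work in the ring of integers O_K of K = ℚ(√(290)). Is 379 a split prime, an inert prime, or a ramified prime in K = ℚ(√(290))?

splits completely

Since 290 ≢ 1 mod 4, the ring of integers is ℤ[√290] with discriminant 4·290 = 1160.
Since gcd(379, 1160) = 1 the prime 379 does not ramify.
Legendre symbol by Euler's criterion: (290/379) ≡ 290^189 ≡ 1 (mod 379), i.e. (290/379) = 1.
Legendre symbol 1 ⇒ 379 is split.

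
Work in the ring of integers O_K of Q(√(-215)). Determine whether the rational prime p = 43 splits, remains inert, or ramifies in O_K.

43 is ramified

Since -215 ≡ 1 mod 4, the ring of integers is ℤ[(1+√-215)/2] with discriminant -215.
43 divides disc(K) = -215, so 43 ramifies.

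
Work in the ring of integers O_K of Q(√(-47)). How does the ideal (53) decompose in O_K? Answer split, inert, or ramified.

Since -47 ≡ 1 mod 4, the ring of integers is ℤ[(1+√-47)/2] with discriminant -47.
Since gcd(53, -47) = 1 the prime 53 does not ramify.
Compute (-47/53) via Euler: 6^((53-1)/2) mod 53 = 1, so (-47/53) = 1.
d is a quadratic residue mod p, hence 53 splits in O_K.

p splits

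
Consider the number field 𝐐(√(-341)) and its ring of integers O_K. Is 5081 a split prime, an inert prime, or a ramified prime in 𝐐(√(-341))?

inert

d = -341 ≡ 3 (mod 4), so O_K = ℤ[√-341] and disc(K) = 4d = -1364.
5081 ∤ -1364, so 5081 is unramified.
Euler's criterion: (-341)^2540 mod 5081 = 5080. Thus (-341|5081) = -1.
Legendre symbol -1 ⇒ 5081 is inert.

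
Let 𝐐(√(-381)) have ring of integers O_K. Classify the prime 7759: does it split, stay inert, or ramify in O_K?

p splits

Since -381 ≢ 1 mod 4, the ring of integers is ℤ[√-381] with discriminant 4·(-381) = -1524.
disc(K) = -1524 is not divisible by 7759; 7759 is unramified.
Legendre symbol by Euler's criterion: (-381/7759) ≡ (-381)^3879 ≡ 1 (mod 7759), i.e. (-381/7759) = 1.
Legendre symbol 1 ⇒ 7759 is split.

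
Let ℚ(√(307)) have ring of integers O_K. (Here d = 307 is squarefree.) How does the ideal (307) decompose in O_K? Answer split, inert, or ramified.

307 mod 4 = 3, hence disc K = 4·307 = 1228 and O_K = ℤ[√307].
disc(K) = 1228 = 307·4, so p = 307 is ramified.

ramified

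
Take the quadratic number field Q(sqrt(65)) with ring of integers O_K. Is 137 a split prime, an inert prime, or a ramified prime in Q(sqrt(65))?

Since 65 ≡ 1 mod 4, the ring of integers is ℤ[(1+√65)/2] with discriminant 65.
137 ∤ 65, so 137 is unramified.
Legendre symbol by Euler's criterion: (65/137) ≡ 65^68 ≡ 1 (mod 137), i.e. (65/137) = 1.
(65/137) = 1, so 137 splits.

splits completely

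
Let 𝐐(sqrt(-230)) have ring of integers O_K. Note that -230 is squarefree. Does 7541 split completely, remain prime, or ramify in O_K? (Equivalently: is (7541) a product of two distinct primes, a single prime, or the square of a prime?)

-230 mod 4 = 2, hence disc K = 4·(-230) = -920 and O_K = ℤ[√-230].
Since gcd(7541, -920) = 1 the prime 7541 does not ramify.
Legendre symbol by Euler's criterion: (-230/7541) ≡ (-230)^3770 ≡ 1 (mod 7541), i.e. (-230/7541) = 1.
d is a quadratic residue mod p, hence 7541 splits in O_K.

split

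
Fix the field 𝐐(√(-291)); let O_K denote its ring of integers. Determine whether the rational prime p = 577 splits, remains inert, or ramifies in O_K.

inert — (577) stays prime in O_K

-291 mod 4 = 1, hence disc K = -291 and O_K = ℤ[(1+√-291)/2].
577 ∤ -291, so 577 is unramified.
(-291/577) = 286^288 mod 577 = 576, giving Legendre symbol -1.
(-291/577) = -1, so 577 is inert.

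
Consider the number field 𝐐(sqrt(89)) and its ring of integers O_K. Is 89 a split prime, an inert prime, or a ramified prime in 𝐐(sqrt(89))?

89 is ramified

Since 89 ≡ 1 mod 4, the ring of integers is ℤ[(1+√89)/2] with discriminant 89.
Ramification test: 89 | 89. The prime 89 ramifies in K.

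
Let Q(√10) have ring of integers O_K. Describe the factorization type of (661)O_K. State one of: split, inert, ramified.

Since 10 ≢ 1 mod 4, the ring of integers is ℤ[√10] with discriminant 4·10 = 40.
661 ∤ 40, so 661 is unramified.
(10/661) = 10^330 mod 661 = 660, giving Legendre symbol -1.
(10/661) = -1, so 661 is inert.

remains prime (inert)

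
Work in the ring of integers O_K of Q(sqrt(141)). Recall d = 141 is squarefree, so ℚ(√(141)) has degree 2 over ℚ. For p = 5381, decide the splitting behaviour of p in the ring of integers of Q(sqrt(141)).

141 mod 4 = 1, hence disc K = 141 and O_K = ℤ[(1+√141)/2].
5381 ∤ 141, so 5381 is unramified.
Legendre symbol by Euler's criterion: (141/5381) ≡ 141^2690 ≡ 1 (mod 5381), i.e. (141/5381) = 1.
(141/5381) = 1, so 5381 splits.

p splits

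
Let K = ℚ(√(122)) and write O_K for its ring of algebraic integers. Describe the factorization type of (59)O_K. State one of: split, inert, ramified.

122 mod 4 = 2, hence disc K = 4·122 = 488 and O_K = ℤ[√122].
Since gcd(59, 488) = 1 the prime 59 does not ramify.
Compute (122/59) via Euler: 4^((59-1)/2) mod 59 = 1, so (122/59) = 1.
(122/59) = 1, so 59 splits.

split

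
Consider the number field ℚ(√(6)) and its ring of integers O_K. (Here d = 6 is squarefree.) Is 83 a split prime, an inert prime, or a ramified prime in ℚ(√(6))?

Since 6 ≢ 1 mod 4, the ring of integers is ℤ[√6] with discriminant 4·6 = 24.
83 ∤ 24, so 83 is unramified.
(6/83) = 6^41 mod 83 = 82, giving Legendre symbol -1.
d is a non-residue mod p, hence 83 remains inert in O_K.

83 remains inert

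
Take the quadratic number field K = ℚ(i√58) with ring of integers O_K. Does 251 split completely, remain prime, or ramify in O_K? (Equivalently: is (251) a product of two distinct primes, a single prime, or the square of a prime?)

d = -58 ≡ 2 (mod 4), so O_K = ℤ[√-58] and disc(K) = 4d = -232.
251 ∤ -232, so 251 is unramified.
(-58/251) = 193^125 mod 251 = 250, giving Legendre symbol -1.
d is a non-residue mod p, hence 251 remains inert in O_K.

remains prime (inert)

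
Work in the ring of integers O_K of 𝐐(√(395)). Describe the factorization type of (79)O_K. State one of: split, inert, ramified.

Since 395 ≢ 1 mod 4, the ring of integers is ℤ[√395] with discriminant 4·395 = 1580.
Ramification test: 79 | 1580. The prime 79 ramifies in K.

p ramifies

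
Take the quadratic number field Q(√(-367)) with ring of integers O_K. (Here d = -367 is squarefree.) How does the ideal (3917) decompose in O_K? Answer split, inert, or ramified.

-367 mod 4 = 1, hence disc K = -367 and O_K = ℤ[(1+√-367)/2].
disc(K) = -367 is not divisible by 3917; 3917 is unramified.
Compute (-367/3917) via Euler: 3550^((3917-1)/2) mod 3917 = 3916, so (-367/3917) = -1.
(-367/3917) = -1, so 3917 is inert.

remains prime (inert)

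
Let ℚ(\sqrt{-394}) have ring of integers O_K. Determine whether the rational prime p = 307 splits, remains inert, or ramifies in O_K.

d = -394 ≡ 2 (mod 4), so O_K = ℤ[√-394] and disc(K) = 4d = -1576.
disc(K) = -1576 is not divisible by 307; 307 is unramified.
Legendre symbol by Euler's criterion: (-394/307) ≡ (-394)^153 ≡ 306 (mod 307), i.e. (-394/307) = -1.
(-394/307) = -1, so 307 is inert.

307 remains inert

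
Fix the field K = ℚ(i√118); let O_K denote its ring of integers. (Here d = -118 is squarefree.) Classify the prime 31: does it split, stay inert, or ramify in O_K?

d = -118 ≡ 2 (mod 4), so O_K = ℤ[√-118] and disc(K) = 4d = -472.
Since gcd(31, -472) = 1 the prime 31 does not ramify.
Legendre symbol by Euler's criterion: (-118/31) ≡ (-118)^15 ≡ 30 (mod 31), i.e. (-118/31) = -1.
d is a non-residue mod p, hence 31 remains inert in O_K.

inert — (31) stays prime in O_K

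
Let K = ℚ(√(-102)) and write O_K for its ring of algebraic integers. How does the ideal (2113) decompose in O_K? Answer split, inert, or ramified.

Since -102 ≢ 1 mod 4, the ring of integers is ℤ[√-102] with discriminant 4·(-102) = -408.
2113 ∤ -408, so 2113 is unramified.
Euler's criterion: (-102)^1056 mod 2113 = 2112. Thus (-102|2113) = -1.
(-102/2113) = -1, so 2113 is inert.

p is inert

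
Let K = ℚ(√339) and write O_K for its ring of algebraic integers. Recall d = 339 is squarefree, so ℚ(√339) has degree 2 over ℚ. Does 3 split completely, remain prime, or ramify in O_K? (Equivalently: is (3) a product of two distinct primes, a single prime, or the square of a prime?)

d = 339 ≡ 3 (mod 4), so O_K = ℤ[√339] and disc(K) = 4d = 1356.
disc(K) = 1356 = 3·452, so p = 3 is ramified.

p ramifies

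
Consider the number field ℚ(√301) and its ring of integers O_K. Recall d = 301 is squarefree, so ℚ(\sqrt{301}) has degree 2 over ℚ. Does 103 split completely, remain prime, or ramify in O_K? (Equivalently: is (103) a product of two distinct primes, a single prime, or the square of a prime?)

103 remains inert

301 mod 4 = 1, hence disc K = 301 and O_K = ℤ[(1+√301)/2].
disc(K) = 301 is not divisible by 103; 103 is unramified.
Legendre symbol by Euler's criterion: (301/103) ≡ 301^51 ≡ 102 (mod 103), i.e. (301/103) = -1.
Legendre symbol -1 ⇒ 103 is inert.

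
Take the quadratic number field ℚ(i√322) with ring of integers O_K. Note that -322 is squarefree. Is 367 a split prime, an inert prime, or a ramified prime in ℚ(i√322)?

-322 mod 4 = 2, hence disc K = 4·(-322) = -1288 and O_K = ℤ[√-322].
Since gcd(367, -1288) = 1 the prime 367 does not ramify.
Compute (-322/367) via Euler: 45^((367-1)/2) mod 367 = 366, so (-322/367) = -1.
(-322/367) = -1, so 367 is inert.

remains prime (inert)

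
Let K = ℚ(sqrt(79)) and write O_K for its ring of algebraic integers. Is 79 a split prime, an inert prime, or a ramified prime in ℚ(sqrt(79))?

Since 79 ≢ 1 mod 4, the ring of integers is ℤ[√79] with discriminant 4·79 = 316.
79 divides disc(K) = 316, so 79 ramifies.

ramified — (79) = 𝔭²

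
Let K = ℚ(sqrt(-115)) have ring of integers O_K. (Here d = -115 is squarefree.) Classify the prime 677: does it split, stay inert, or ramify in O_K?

split — (677) = 𝔭₁𝔭₂ with 𝔭₁ ≠ 𝔭₂

-115 mod 4 = 1, hence disc K = -115 and O_K = ℤ[(1+√-115)/2].
disc(K) = -115 is not divisible by 677; 677 is unramified.
(-115/677) = 562^338 mod 677 = 1, giving Legendre symbol 1.
d is a quadratic residue mod p, hence 677 splits in O_K.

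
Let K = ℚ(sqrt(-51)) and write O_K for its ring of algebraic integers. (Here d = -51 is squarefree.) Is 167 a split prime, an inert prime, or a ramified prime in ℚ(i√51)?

Since -51 ≡ 1 mod 4, the ring of integers is ℤ[(1+√-51)/2] with discriminant -51.
disc(K) = -51 is not divisible by 167; 167 is unramified.
Compute (-51/167) via Euler: 116^((167-1)/2) mod 167 = 1, so (-51/167) = 1.
d is a quadratic residue mod p, hence 167 splits in O_K.

splits completely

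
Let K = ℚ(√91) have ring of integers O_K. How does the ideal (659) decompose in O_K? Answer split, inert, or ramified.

inert

Since 91 ≢ 1 mod 4, the ring of integers is ℤ[√91] with discriminant 4·91 = 364.
659 ∤ 364, so 659 is unramified.
(91/659) = 91^329 mod 659 = 658, giving Legendre symbol -1.
d is a non-residue mod p, hence 659 remains inert in O_K.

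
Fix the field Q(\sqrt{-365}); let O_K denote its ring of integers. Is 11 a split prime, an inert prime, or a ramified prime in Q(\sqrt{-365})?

-365 mod 4 = 3, hence disc K = 4·(-365) = -1460 and O_K = ℤ[√-365].
11 ∤ -1460, so 11 is unramified.
(-365/11) = 9^5 mod 11 = 1, giving Legendre symbol 1.
d is a quadratic residue mod p, hence 11 splits in O_K.

11 splits in O_K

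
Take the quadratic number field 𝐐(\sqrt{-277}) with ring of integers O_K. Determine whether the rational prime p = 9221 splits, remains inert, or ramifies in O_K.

p is inert

Since -277 ≢ 1 mod 4, the ring of integers is ℤ[√-277] with discriminant 4·(-277) = -1108.
Since gcd(9221, -1108) = 1 the prime 9221 does not ramify.
Compute (-277/9221) via Euler: 8944^((9221-1)/2) mod 9221 = 9220, so (-277/9221) = -1.
Legendre symbol -1 ⇒ 9221 is inert.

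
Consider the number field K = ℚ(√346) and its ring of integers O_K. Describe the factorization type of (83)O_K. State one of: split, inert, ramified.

346 mod 4 = 2, hence disc K = 4·346 = 1384 and O_K = ℤ[√346].
83 ∤ 1384, so 83 is unramified.
Euler's criterion: 346^41 mod 83 = 82. Thus (346|83) = -1.
(346/83) = -1, so 83 is inert.

inert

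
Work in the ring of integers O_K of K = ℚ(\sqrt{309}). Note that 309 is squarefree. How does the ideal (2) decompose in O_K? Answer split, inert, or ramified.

d = 309 ≡ 1 (mod 4), so O_K = ℤ[(1+√309)/2] and disc(K) = d = 309.
disc(K) = 309 is not divisible by 2; 2 is unramified.
d ≡ 5 (mod 8); the supplementary law gives 2 inert.

remains prime (inert)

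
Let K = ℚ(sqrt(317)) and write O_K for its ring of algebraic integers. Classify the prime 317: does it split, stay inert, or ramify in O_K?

ramifies in O_K

d = 317 ≡ 1 (mod 4), so O_K = ℤ[(1+√317)/2] and disc(K) = d = 317.
disc(K) = 317 = 317·1, so p = 317 is ramified.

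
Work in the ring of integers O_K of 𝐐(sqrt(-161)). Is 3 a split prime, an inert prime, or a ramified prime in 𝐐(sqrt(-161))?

d = -161 ≡ 3 (mod 4), so O_K = ℤ[√-161] and disc(K) = 4d = -644.
3 ∤ -644, so 3 is unramified.
(-161/3) = 1^1 mod 3 = 1, giving Legendre symbol 1.
Legendre symbol 1 ⇒ 3 is split.

split — (3) = 𝔭₁𝔭₂ with 𝔭₁ ≠ 𝔭₂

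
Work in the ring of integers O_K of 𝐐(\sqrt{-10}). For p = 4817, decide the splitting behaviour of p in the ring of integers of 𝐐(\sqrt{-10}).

p is inert

d = -10 ≡ 2 (mod 4), so O_K = ℤ[√-10] and disc(K) = 4d = -40.
Since gcd(4817, -40) = 1 the prime 4817 does not ramify.
Compute (-10/4817) via Euler: 4807^((4817-1)/2) mod 4817 = 4816, so (-10/4817) = -1.
d is a non-residue mod p, hence 4817 remains inert in O_K.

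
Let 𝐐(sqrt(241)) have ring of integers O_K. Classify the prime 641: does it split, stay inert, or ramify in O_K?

split — (641) = 𝔭₁𝔭₂ with 𝔭₁ ≠ 𝔭₂

241 mod 4 = 1, hence disc K = 241 and O_K = ℤ[(1+√241)/2].
disc(K) = 241 is not divisible by 641; 641 is unramified.
(241/641) = 241^320 mod 641 = 1, giving Legendre symbol 1.
(241/641) = 1, so 641 splits.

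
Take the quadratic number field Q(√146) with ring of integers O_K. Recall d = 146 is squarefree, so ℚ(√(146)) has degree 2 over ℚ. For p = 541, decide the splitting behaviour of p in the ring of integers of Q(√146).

split — (541) = 𝔭₁𝔭₂ with 𝔭₁ ≠ 𝔭₂

146 mod 4 = 2, hence disc K = 4·146 = 584 and O_K = ℤ[√146].
541 ∤ 584, so 541 is unramified.
(146/541) = 146^270 mod 541 = 1, giving Legendre symbol 1.
Legendre symbol 1 ⇒ 541 is split.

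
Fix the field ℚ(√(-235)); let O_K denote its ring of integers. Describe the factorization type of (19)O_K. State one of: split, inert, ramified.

inert

-235 mod 4 = 1, hence disc K = -235 and O_K = ℤ[(1+√-235)/2].
19 ∤ -235, so 19 is unramified.
(-235/19) = 12^9 mod 19 = 18, giving Legendre symbol -1.
Legendre symbol -1 ⇒ 19 is inert.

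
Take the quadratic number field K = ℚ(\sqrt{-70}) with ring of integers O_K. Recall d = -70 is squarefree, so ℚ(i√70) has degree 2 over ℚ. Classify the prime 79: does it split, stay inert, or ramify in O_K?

splits completely

d = -70 ≡ 2 (mod 4), so O_K = ℤ[√-70] and disc(K) = 4d = -280.
79 ∤ -280, so 79 is unramified.
(-70/79) = 9^39 mod 79 = 1, giving Legendre symbol 1.
(-70/79) = 1, so 79 splits.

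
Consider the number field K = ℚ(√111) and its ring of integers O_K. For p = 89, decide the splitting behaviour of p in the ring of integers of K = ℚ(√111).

Since 111 ≢ 1 mod 4, the ring of integers is ℤ[√111] with discriminant 4·111 = 444.
disc(K) = 444 is not divisible by 89; 89 is unramified.
Euler's criterion: 111^44 mod 89 = 1. Thus (111|89) = 1.
Legendre symbol 1 ⇒ 89 is split.

split — (89) = 𝔭₁𝔭₂ with 𝔭₁ ≠ 𝔭₂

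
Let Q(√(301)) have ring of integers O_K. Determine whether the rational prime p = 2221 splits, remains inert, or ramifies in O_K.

remains prime (inert)

Since 301 ≡ 1 mod 4, the ring of integers is ℤ[(1+√301)/2] with discriminant 301.
Since gcd(2221, 301) = 1 the prime 2221 does not ramify.
Compute (301/2221) via Euler: 301^((2221-1)/2) mod 2221 = 2220, so (301/2221) = -1.
(301/2221) = -1, so 2221 is inert.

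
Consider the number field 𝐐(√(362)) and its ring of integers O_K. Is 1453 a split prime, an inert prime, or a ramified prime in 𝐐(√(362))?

1453 remains inert

d = 362 ≡ 2 (mod 4), so O_K = ℤ[√362] and disc(K) = 4d = 1448.
disc(K) = 1448 is not divisible by 1453; 1453 is unramified.
Compute (362/1453) via Euler: 362^((1453-1)/2) mod 1453 = 1452, so (362/1453) = -1.
(362/1453) = -1, so 1453 is inert.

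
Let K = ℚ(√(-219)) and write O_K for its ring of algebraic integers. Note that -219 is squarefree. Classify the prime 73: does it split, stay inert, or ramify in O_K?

d = -219 ≡ 1 (mod 4), so O_K = ℤ[(1+√-219)/2] and disc(K) = d = -219.
Ramification test: 73 | -219. The prime 73 ramifies in K.

p ramifies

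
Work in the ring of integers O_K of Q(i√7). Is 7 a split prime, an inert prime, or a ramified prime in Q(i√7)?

-7 mod 4 = 1, hence disc K = -7 and O_K = ℤ[(1+√-7)/2].
7 divides disc(K) = -7, so 7 ramifies.

p ramifies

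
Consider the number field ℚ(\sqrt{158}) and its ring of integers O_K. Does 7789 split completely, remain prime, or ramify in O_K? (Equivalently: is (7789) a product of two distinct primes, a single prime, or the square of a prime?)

158 mod 4 = 2, hence disc K = 4·158 = 632 and O_K = ℤ[√158].
Since gcd(7789, 632) = 1 the prime 7789 does not ramify.
Legendre symbol by Euler's criterion: (158/7789) ≡ 158^3894 ≡ 1 (mod 7789), i.e. (158/7789) = 1.
Legendre symbol 1 ⇒ 7789 is split.

split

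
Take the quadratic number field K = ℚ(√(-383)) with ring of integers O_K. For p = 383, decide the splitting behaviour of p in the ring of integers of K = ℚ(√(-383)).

Since -383 ≡ 1 mod 4, the ring of integers is ℤ[(1+√-383)/2] with discriminant -383.
disc(K) = -383 = 383·(-1), so p = 383 is ramified.

ramified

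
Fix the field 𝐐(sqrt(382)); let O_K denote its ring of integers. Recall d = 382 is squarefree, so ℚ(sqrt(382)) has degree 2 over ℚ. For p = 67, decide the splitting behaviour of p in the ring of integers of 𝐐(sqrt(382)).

split

382 mod 4 = 2, hence disc K = 4·382 = 1528 and O_K = ℤ[√382].
67 ∤ 1528, so 67 is unramified.
Legendre symbol by Euler's criterion: (382/67) ≡ 382^33 ≡ 1 (mod 67), i.e. (382/67) = 1.
(382/67) = 1, so 67 splits.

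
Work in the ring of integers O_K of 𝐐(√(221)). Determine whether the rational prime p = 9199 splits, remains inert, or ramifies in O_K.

9199 remains inert

221 mod 4 = 1, hence disc K = 221 and O_K = ℤ[(1+√221)/2].
disc(K) = 221 is not divisible by 9199; 9199 is unramified.
Legendre symbol by Euler's criterion: (221/9199) ≡ 221^4599 ≡ 9198 (mod 9199), i.e. (221/9199) = -1.
Legendre symbol -1 ⇒ 9199 is inert.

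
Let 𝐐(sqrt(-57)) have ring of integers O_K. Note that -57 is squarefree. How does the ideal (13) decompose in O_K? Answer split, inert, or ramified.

d = -57 ≡ 3 (mod 4), so O_K = ℤ[√-57] and disc(K) = 4d = -228.
disc(K) = -228 is not divisible by 13; 13 is unramified.
Legendre symbol by Euler's criterion: (-57/13) ≡ (-57)^6 ≡ 12 (mod 13), i.e. (-57/13) = -1.
Legendre symbol -1 ⇒ 13 is inert.

inert — (13) stays prime in O_K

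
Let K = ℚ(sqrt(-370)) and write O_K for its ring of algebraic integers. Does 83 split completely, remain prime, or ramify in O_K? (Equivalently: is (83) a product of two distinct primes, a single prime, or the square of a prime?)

remains prime (inert)

d = -370 ≡ 2 (mod 4), so O_K = ℤ[√-370] and disc(K) = 4d = -1480.
disc(K) = -1480 is not divisible by 83; 83 is unramified.
Compute (-370/83) via Euler: 45^((83-1)/2) mod 83 = 82, so (-370/83) = -1.
Legendre symbol -1 ⇒ 83 is inert.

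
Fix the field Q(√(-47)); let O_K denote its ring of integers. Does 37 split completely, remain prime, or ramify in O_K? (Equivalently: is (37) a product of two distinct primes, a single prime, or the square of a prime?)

d = -47 ≡ 1 (mod 4), so O_K = ℤ[(1+√-47)/2] and disc(K) = d = -47.
disc(K) = -47 is not divisible by 37; 37 is unramified.
Euler's criterion: (-47)^18 mod 37 = 1. Thus (-47|37) = 1.
d is a quadratic residue mod p, hence 37 splits in O_K.

splits completely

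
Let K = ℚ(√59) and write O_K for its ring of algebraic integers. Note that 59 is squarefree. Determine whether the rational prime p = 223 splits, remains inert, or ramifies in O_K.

remains prime (inert)

Since 59 ≢ 1 mod 4, the ring of integers is ℤ[√59] with discriminant 4·59 = 236.
disc(K) = 236 is not divisible by 223; 223 is unramified.
Compute (59/223) via Euler: 59^((223-1)/2) mod 223 = 222, so (59/223) = -1.
d is a non-residue mod p, hence 223 remains inert in O_K.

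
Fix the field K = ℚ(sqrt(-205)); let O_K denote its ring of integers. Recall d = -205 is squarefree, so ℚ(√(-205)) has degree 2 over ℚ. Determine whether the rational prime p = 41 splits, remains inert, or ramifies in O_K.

p ramifies

-205 mod 4 = 3, hence disc K = 4·(-205) = -820 and O_K = ℤ[√-205].
41 divides disc(K) = -820, so 41 ramifies.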